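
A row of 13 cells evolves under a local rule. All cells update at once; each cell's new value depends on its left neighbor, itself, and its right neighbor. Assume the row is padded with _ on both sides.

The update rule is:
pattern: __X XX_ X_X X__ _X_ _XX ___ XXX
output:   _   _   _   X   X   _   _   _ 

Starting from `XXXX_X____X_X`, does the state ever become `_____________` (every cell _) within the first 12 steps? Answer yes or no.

_____XX___X_X
_______X__X_X
_______XX_X_X
__________X_X
__________X_X  (fixed point — unchanged through step 12)
step 12 is __________X_X, still not uniform _

no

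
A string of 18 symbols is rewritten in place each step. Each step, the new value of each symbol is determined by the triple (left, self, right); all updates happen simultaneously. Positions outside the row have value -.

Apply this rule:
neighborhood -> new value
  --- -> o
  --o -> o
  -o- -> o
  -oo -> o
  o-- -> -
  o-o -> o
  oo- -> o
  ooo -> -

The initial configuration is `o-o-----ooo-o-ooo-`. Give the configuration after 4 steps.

o-ooooo-ooooo-ooo-

ooo-ooooo-ooooo-o-
o-ooo---ooo---ooo-
ooo-o-ooo-o-ooo-o-
o-ooooo-ooooo-ooo-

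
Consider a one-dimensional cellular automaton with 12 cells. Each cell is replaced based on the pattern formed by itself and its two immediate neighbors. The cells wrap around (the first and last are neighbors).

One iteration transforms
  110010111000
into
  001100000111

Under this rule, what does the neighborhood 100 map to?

At position 2 the neighborhood is 100; the next row has 1 there.

1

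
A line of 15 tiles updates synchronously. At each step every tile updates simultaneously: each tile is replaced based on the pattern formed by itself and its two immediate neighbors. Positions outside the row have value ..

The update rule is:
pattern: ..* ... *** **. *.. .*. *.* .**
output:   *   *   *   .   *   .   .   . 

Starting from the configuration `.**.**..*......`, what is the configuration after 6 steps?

*.....**.******
.*****....****.
*.***.****.**.*
...*...**......
***.***..******
.*...*.**.****.

.*...*.**.****.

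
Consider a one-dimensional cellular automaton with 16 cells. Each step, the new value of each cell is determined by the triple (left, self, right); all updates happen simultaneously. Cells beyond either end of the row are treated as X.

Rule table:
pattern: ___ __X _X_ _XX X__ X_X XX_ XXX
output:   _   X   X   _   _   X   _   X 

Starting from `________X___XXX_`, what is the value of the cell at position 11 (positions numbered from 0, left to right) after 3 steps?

_______XX__X_X_X
______X___XXXXX_
_____XX__X_XXX_X
position 11 holds X

X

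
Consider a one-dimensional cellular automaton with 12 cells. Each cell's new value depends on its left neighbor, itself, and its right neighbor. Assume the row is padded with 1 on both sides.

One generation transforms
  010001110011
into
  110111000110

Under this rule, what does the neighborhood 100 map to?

0

At position 2 the neighborhood is 100; the next row has 0 there.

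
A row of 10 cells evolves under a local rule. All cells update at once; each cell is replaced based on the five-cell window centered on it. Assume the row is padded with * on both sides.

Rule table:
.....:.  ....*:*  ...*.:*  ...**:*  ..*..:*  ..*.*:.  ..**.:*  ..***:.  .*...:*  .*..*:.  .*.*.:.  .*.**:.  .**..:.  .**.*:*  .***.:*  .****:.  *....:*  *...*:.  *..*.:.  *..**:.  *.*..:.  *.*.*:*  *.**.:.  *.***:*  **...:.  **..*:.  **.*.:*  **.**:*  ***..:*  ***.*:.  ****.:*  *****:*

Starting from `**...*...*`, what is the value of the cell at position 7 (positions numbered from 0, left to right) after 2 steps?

*

step 1: **..***.*.
step 2: **...*.**.
position 7 holds *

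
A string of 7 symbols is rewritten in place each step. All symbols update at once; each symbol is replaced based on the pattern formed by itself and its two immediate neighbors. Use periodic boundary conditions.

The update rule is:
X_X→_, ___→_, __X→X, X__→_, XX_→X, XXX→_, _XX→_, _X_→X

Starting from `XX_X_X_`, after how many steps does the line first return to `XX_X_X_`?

step 1: _X_X_X_
step 2: XX_X_X_

2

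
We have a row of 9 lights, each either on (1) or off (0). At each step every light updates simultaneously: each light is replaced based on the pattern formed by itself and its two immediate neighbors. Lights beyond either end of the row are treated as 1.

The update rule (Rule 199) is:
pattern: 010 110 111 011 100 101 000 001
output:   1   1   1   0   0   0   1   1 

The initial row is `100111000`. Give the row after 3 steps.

101011010

101011011
101001001
101011010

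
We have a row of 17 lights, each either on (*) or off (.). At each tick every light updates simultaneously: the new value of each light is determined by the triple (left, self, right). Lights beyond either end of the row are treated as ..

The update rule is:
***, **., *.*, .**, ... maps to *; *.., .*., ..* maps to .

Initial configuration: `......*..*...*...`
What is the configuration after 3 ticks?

**********.*..***

*****......*...**
*****.****...*.**
**********.*..***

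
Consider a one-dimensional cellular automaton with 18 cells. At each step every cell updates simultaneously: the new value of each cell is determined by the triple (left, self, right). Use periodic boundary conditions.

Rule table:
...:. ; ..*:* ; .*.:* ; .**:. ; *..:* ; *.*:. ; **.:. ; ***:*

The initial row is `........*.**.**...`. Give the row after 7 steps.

..*.*..***..****..

.......**......*..
......*..*....***.
.....******..*.*.*
*...*.****.***.*.*
.*.**..**...*..*..
**...**..*.******.
..*.*..***..****..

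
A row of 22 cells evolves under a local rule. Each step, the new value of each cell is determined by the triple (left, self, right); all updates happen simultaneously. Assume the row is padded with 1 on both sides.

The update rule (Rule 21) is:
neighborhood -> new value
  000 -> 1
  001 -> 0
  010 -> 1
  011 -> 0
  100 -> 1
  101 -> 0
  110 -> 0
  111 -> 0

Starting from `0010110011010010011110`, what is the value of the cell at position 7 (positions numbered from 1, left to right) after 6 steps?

1010001000011011000000
0011101111000000111110
1000000000111110000000
0111111110000001111110
0000000001111100000000
1111111100000011111110
position 7 holds 1

1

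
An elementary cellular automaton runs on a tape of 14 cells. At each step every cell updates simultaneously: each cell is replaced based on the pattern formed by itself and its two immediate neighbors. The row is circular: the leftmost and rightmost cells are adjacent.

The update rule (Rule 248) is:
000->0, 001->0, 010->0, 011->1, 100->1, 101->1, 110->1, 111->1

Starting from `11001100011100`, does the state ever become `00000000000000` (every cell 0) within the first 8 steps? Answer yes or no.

step 1: 11101110011110
step 2: 11111111011111
step 3: 11111111111111
step 4: 11111111111111  (fixed point — unchanged through step 8)
step 8 is 11111111111111, still not uniform 0

no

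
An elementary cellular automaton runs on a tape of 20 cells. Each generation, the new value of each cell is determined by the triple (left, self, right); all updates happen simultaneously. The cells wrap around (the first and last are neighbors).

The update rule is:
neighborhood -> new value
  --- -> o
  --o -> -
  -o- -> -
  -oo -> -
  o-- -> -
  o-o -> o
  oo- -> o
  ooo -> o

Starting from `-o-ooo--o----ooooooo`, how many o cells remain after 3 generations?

11

o-o-oo----oo--oooooo
oo-o-o-oo--o---ooooo
ooo-o-o-o----o--oooo
count of o: 11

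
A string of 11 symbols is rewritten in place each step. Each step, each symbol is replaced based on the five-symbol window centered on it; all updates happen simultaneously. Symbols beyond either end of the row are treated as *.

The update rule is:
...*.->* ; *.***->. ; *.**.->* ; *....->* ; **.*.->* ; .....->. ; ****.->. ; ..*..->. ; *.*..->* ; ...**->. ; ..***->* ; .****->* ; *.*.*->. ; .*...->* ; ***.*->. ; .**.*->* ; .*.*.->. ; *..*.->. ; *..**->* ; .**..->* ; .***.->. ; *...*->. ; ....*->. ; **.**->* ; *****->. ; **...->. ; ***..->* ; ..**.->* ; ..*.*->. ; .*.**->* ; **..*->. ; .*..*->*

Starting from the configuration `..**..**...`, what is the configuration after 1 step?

.***.***...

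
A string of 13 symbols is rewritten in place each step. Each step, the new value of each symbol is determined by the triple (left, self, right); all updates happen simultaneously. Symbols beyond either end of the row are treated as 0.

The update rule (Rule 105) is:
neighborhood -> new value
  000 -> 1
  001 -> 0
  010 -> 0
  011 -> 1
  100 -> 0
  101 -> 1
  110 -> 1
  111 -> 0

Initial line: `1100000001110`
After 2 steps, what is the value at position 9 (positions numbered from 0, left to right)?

1101111101010
1111000110100
position 9 holds 0

0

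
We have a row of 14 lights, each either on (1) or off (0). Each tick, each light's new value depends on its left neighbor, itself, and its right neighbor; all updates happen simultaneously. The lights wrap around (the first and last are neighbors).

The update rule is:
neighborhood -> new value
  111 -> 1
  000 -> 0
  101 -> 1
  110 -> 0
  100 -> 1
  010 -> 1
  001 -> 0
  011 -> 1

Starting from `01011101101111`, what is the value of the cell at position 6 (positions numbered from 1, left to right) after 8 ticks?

11111011011110
11110110111101
11101101111011
11011011110111
10110111101111
01101111011111
11011110111110
10111101111101
position 6 holds 1

1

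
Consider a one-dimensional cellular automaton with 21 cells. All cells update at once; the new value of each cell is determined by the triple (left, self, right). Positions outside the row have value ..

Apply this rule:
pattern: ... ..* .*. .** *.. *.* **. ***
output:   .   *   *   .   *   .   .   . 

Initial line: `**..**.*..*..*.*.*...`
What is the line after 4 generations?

..**...*******.*.**..
.*..*.*........*...*.
*****.**......***.***
........*....*.......

........*....*.......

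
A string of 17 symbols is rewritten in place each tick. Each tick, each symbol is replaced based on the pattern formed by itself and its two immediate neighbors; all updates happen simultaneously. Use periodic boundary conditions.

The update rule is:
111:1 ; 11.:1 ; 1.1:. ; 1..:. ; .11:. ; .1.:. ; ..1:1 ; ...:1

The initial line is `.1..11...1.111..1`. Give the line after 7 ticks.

1.1..11....11111.

tick 1: ...1.1.11...11.1.
tick 2: 111.....1.11.1...
tick 3: .11.1111...1...11
tick 4: ..1..111.11..11.1
tick 5: .1..1.11..1.1.1..
tick 6: 1..1...1.1......1
tick 7: 1.1..11....11111.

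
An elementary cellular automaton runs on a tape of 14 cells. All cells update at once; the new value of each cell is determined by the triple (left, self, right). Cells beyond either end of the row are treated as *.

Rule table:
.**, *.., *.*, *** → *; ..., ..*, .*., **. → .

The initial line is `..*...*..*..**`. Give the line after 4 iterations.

*..*...*..*.**
.*..*...*..***
*.*..*...*.***
.*.*..*...****

.*.*..*...****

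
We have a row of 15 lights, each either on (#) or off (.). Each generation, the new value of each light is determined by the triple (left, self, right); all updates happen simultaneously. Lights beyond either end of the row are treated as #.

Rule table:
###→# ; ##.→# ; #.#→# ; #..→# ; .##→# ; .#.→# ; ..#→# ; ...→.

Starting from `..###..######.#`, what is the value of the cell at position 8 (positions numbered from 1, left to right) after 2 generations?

#

###############
###############
position 8 holds #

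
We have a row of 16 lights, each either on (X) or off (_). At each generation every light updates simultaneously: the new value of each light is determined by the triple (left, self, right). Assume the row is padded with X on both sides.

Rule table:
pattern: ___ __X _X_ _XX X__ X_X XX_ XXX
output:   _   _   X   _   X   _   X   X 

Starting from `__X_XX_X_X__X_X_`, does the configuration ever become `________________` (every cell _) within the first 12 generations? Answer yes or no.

generation 1: X_X__X_X_XX_X_X_
generation 2: X_XX_X_X__X_X_X_
generation 3: X__X_X_XX_X_X_X_
generation 4: XX_X_X__X_X_X_X_
generation 5: XX_X_XX_X_X_X_X_
generation 6: XX_X__X_X_X_X_X_
generation 7: XX_XX_X_X_X_X_X_
generation 8: XX__X_X_X_X_X_X_
generation 9: XXX_X_X_X_X_X_X_
generation 10: XXX_X_X_X_X_X_X_  (fixed point — unchanged through generation 12)
generation 12 is XXX_X_X_X_X_X_X_, still not uniform _

no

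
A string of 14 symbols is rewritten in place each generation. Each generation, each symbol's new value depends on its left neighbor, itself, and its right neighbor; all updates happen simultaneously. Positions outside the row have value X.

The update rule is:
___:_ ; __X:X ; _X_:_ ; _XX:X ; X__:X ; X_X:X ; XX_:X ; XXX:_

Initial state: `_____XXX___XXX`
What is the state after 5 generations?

_XXXXX______XX

X___XX_XX_XX__
XX_XXXXXXXXXXX
_XXX__________
XX_XX________X
_XXXXX______XX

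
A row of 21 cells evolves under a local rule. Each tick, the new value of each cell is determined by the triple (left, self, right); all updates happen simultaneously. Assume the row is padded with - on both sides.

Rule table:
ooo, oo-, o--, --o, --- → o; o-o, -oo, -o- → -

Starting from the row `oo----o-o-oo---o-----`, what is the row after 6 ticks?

o-ooo-ooooooooo-ooo--

-ooooo-----oooo-ooooo
o-ooooooooo-ooo--oooo
---oooooooo--oooo-ooo
ooo-ooooooooo-ooo--oo
-oo--oooooooo--oooo-o
o-ooo-ooooooooo-ooo--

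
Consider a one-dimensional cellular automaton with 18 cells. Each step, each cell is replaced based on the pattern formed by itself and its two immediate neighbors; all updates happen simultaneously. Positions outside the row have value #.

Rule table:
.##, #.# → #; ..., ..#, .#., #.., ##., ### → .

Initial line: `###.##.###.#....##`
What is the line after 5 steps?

.................#

...##.##..#.....#.
...#.##..........#
....##...........#
....#............#
.................#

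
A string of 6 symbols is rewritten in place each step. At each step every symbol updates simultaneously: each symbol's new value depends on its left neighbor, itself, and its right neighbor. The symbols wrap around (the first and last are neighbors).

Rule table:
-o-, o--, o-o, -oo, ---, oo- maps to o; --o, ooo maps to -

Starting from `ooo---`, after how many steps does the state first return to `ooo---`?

9

o-ooo-
ooo-oo
--ooo-
o-o-oo
ooooo-
o---oo
ooo-o-
o-oooo
ooo---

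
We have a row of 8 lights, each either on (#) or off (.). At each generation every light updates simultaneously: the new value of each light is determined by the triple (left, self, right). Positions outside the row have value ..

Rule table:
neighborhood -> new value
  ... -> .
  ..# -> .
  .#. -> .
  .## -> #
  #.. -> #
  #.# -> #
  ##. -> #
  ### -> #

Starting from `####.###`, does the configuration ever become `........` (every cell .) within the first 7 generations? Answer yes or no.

########
########  (fixed point — unchanged through generation 7)
generation 7 is ########, still not uniform .

no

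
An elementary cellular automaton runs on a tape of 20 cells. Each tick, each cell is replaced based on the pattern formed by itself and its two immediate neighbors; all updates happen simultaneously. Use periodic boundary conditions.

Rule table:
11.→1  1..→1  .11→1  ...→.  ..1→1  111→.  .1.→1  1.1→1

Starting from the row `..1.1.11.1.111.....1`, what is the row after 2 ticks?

111111111111.11...11
...........11111.11.

...........11111.11.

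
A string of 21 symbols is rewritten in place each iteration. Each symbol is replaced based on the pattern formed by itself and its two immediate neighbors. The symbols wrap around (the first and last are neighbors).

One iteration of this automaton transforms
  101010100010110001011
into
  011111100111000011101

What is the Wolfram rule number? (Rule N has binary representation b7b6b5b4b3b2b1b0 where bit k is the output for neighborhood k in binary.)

166

position 20: 111 → 1  (bit 7 = 1)
position 0: 110 → 0  (bit 6 = 0)
position 1: 101 → 1  (bit 5 = 1)
position 7: 100 → 0  (bit 4 = 0)
position 12: 011 → 0  (bit 3 = 0)
position 2: 010 → 1  (bit 2 = 1)
position 9: 001 → 1  (bit 1 = 1)
position 8: 000 → 0  (bit 0 = 0)
bits b7..b0 = 10100110 = 166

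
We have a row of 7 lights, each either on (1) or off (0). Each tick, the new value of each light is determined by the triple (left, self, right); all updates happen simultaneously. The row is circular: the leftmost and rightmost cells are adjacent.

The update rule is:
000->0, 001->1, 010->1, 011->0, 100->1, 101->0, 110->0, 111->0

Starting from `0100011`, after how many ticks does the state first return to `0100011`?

tick 1: 0110100
tick 2: 1000110
tick 3: 1101000
tick 4: 0001101
tick 5: 1010001
tick 6: 0011010
tick 7: 0100011

7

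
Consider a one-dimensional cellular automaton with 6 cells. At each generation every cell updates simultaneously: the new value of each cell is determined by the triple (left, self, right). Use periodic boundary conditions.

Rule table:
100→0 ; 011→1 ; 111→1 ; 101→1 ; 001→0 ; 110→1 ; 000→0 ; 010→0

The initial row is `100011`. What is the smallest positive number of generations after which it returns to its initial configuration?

100011

1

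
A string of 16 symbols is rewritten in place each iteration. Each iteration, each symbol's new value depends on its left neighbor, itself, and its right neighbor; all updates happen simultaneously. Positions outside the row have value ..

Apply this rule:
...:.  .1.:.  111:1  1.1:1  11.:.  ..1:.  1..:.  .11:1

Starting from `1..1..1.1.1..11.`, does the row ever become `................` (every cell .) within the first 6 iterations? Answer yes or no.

yes

.......1.1...1..
........1.......
................
all cells are . at iteration 3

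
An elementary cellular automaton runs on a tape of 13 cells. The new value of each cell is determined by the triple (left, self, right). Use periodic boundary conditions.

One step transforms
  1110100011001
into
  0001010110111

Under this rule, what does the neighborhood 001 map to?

1

At position 7 the neighborhood is 001; the next row has 1 there.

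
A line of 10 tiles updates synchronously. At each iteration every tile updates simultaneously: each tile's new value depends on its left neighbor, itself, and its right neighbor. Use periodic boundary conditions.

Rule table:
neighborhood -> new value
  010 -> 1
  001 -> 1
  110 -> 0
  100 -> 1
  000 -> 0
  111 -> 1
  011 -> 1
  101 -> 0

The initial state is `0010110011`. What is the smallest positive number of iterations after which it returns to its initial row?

1110101110
1100101100
1011101011
0011001011
1110111010
1100110010
1011101110
1011001100
1010111011
0010110011

10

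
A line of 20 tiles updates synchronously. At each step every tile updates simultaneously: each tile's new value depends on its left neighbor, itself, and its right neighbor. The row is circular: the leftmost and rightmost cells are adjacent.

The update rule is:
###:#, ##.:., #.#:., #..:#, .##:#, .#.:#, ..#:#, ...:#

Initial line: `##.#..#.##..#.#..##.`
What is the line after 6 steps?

step 1: #..####.#.###.####..
step 2: ######..#.##..###.##
step 3: #####.###.#.####..##
step 4: ####..##..#.###.####
step 5: ###.###.###.##..####
step 6: ##..##..##..#.######

##..##..##..#.######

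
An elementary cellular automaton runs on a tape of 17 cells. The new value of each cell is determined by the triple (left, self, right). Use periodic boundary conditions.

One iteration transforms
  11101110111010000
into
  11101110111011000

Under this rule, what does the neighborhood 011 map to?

1

At position 0 the neighborhood is 011; the next row has 1 there.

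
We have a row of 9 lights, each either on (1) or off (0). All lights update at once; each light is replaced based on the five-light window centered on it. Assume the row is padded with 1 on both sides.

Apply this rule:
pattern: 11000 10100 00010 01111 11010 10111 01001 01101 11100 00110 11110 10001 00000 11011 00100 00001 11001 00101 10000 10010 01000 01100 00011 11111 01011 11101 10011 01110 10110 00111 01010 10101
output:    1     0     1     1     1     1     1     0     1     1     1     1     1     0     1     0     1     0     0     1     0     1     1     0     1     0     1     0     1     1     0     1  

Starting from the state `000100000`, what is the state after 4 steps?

step 1: 111100101
step 2: 001111011
step 3: 111110011
step 4: 000111111

000111111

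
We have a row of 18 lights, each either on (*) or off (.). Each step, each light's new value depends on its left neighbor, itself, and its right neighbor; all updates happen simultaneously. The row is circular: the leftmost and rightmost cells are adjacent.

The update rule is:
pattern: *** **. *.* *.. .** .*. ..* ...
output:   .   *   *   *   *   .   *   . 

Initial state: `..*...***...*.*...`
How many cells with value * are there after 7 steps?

4

step 1: .*.*.**.**.*.*.*..
step 2: *.*.*******.*.*.*.
step 3: .*.**.....**.*.*.*
step 4: *.****...****.*.*.
step 5: .**..**.**..**.*.*
step 6: ***************.*.
step 7: *.............**.*
count of *: 4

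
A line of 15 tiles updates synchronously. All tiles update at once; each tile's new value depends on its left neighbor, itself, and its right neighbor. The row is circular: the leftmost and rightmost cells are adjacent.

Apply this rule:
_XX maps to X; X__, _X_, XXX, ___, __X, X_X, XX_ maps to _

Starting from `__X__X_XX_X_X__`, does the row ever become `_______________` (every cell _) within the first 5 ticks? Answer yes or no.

_______X_______
_______________
all cells are _ at tick 2

yes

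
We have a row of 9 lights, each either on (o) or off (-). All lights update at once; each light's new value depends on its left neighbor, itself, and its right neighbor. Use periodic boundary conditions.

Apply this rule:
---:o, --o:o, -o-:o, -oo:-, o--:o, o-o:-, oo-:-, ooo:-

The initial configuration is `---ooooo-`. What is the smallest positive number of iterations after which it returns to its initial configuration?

ooo-----o
---ooooo-

2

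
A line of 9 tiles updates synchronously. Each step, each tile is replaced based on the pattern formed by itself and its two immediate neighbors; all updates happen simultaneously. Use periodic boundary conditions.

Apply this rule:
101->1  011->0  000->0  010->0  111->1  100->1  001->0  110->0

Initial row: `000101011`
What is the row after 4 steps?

100010100
010001010
001000101
100100010

100100010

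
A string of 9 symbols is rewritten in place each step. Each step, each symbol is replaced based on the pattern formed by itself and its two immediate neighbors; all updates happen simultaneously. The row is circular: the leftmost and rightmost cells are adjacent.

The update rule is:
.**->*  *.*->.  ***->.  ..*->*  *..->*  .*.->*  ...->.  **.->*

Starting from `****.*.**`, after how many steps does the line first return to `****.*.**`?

3

...*.*.*.
..**.*.**
****.*.**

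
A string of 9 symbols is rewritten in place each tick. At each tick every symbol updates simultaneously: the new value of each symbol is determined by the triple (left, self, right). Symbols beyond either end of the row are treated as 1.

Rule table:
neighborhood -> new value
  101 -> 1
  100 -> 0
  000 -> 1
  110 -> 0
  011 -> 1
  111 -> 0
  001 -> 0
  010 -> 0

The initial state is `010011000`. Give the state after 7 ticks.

100010010
001000001
000011101
011010011
110100010
001001001
000000001

000000001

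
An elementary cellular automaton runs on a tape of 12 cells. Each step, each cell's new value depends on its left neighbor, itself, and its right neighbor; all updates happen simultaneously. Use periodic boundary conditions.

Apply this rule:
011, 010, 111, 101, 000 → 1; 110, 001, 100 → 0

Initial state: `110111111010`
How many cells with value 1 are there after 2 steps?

step 1: 101111110111
step 2: 011111101111
count of 1: 10

10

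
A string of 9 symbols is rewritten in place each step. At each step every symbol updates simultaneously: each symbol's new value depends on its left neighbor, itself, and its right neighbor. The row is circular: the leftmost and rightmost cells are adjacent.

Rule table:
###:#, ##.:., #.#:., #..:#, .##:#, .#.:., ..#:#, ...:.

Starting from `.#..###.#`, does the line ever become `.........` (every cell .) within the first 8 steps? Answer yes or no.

no

..####...
.####.#..
####...#.
###.#.#..
##.....##
#.#...###
...#.####
#.#..###.
step 8 is #.#..###., still not uniform .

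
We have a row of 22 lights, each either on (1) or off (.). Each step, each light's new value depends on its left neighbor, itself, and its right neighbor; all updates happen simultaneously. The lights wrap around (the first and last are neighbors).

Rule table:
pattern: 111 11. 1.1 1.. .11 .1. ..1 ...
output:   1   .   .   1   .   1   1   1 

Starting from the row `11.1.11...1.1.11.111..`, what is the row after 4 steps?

..111.1111....111...1.

...1...1111.1.....1.11
1111111.11..1111111...
.11111....11.11111.111
..111.1111....111...1.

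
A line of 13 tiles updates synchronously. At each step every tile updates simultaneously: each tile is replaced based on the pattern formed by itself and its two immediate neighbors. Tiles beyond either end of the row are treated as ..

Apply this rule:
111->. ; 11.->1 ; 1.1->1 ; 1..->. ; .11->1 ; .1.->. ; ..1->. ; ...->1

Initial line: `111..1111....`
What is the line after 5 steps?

1.1..1..1.111
.1.......11.1
...11111.111.
11.1...111.1.
111..1.1.11..

111..1.1.11..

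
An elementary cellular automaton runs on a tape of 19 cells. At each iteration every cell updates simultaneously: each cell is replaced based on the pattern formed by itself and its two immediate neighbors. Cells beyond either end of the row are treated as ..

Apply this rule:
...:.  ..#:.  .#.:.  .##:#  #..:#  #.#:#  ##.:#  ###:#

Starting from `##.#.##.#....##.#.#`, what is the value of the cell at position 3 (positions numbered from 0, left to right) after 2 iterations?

###.####.#...###.#.
#########.#..####.#
position 3 holds #

#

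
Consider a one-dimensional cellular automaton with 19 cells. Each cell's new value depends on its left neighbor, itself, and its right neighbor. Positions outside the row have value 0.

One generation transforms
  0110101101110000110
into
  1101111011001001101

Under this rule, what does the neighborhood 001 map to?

1

At position 0 the neighborhood is 001; the next row has 1 there.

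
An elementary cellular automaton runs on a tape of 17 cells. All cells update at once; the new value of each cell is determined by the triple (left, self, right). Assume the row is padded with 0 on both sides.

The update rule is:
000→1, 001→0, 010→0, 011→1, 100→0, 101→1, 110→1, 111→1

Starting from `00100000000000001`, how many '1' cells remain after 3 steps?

10001111111111100
00101111111111101
10011111111111110
count of 1: 14

14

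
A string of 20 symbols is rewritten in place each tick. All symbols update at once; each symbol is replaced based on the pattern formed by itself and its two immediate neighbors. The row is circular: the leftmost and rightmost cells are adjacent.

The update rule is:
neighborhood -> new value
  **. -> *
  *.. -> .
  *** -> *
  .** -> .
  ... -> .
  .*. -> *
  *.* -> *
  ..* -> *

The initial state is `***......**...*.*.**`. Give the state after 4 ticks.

***.....*.*..*****.*
***....****.*.*****.
.**...*.******.*****
*.*..***.******.****

*.*..***.******.****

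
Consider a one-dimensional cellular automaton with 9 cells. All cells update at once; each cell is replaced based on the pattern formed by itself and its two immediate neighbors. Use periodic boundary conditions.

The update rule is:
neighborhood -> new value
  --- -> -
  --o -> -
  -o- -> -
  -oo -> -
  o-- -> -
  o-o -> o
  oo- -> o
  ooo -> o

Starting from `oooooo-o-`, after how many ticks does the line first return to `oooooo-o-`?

9

-oooooo-o
o-oooooo-
-o-oooooo
o-o-ooooo
oo-o-oooo
ooo-o-ooo
oooo-o-oo
ooooo-o-o
oooooo-o-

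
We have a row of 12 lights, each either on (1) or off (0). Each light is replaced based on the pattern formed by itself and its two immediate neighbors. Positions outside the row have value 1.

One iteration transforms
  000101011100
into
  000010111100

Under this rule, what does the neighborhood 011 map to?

At position 7 the neighborhood is 011; the next row has 1 there.

1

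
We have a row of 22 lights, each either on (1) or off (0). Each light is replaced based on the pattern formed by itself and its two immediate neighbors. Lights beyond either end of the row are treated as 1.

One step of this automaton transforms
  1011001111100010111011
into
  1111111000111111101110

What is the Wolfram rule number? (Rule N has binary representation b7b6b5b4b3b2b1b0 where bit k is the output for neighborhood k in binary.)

position 7: 111 → 0  (bit 7 = 0)
position 0: 110 → 1  (bit 6 = 1)
position 1: 101 → 1  (bit 5 = 1)
position 4: 100 → 1  (bit 4 = 1)
position 2: 011 → 1  (bit 3 = 1)
position 14: 010 → 1  (bit 2 = 1)
position 5: 001 → 1  (bit 1 = 1)
position 12: 000 → 1  (bit 0 = 1)
bits b7..b0 = 01111111 = 127

127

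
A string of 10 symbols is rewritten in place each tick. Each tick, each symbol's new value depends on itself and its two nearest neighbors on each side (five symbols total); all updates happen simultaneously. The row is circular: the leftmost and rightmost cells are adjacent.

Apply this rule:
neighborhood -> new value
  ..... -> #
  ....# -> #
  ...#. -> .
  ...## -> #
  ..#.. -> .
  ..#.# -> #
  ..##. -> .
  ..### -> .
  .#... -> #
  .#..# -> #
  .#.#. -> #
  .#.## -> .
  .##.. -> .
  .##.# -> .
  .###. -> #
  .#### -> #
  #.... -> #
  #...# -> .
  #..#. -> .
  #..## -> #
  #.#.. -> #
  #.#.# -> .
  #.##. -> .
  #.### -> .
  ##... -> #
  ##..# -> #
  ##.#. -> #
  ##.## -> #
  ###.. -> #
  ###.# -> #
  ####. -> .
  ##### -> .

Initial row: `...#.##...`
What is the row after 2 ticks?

tick 1: ##.#...###
tick 2: .####.#.#.

.####.#.#.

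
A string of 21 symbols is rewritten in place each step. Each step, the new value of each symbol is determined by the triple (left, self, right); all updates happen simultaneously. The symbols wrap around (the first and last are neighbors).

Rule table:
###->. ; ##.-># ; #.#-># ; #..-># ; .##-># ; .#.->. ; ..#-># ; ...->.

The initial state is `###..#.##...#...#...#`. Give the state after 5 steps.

#####.##..####.##..##

..###.####.#.#.#.#.##
###.###..##.#.#.#.###
..###.######.#.#.##..
.##.###....##.#.####.
#####.##..####.##..##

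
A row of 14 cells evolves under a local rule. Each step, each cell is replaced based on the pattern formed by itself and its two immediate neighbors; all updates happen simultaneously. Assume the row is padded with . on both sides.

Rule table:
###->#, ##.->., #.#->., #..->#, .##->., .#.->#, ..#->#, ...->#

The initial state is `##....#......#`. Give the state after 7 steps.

..############
##.##########.
....########.#
####.######..#
.##...####.###
#..###.##...#.
###.#....#####

###.#....#####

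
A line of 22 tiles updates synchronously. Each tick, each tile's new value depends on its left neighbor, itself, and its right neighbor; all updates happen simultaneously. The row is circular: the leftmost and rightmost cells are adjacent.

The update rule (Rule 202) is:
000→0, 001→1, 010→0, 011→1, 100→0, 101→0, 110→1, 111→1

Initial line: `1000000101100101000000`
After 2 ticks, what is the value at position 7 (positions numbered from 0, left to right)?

0000001001101000000001
0000010011100000000010
position 7 holds 0

0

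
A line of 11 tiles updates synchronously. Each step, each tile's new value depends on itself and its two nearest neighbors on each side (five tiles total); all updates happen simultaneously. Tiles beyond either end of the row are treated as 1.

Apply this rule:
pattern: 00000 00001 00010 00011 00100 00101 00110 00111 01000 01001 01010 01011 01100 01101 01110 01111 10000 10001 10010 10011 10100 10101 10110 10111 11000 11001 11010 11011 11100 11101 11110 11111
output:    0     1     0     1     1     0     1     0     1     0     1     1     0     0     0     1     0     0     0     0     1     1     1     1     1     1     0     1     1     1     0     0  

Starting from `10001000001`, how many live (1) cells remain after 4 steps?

step 1: 11001100110
step 2: 01101010101
step 3: 11001111111
step 4: 01100100000
count of 1: 3

3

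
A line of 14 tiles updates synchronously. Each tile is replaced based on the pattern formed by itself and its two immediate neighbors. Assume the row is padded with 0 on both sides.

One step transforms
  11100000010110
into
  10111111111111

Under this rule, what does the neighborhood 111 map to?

At position 1 the neighborhood is 111; the next row has 0 there.

0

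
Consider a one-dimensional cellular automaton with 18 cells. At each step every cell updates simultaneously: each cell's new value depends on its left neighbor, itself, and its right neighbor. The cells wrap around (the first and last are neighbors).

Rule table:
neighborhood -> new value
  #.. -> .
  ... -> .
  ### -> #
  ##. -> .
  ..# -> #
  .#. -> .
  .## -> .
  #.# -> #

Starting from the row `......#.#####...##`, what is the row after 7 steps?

.....#.#.###...#..
....#.#.#.#...#...
...#.#.#.#...#....
..#.#.#.#...#.....
.#.#.#.#...#......
#.#.#.#...#.......
.#.#.#...#.......#

.#.#.#...#.......#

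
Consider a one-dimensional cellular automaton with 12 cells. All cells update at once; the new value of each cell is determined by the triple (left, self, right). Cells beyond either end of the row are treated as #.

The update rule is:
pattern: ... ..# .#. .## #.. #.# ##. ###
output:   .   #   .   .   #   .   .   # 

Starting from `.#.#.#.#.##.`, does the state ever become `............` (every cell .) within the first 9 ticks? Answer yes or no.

yes

tick 1: ............
all cells are . at tick 1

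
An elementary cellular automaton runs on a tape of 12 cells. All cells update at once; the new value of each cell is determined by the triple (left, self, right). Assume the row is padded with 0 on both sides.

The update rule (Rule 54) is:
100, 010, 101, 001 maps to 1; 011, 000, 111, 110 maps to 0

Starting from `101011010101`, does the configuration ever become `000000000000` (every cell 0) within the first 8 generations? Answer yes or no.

111100111111
000011000000
000100100000
001111110000
010000001000
111000011100
000100100010
001111110111
generation 8 is 001111110111, still not uniform 0

no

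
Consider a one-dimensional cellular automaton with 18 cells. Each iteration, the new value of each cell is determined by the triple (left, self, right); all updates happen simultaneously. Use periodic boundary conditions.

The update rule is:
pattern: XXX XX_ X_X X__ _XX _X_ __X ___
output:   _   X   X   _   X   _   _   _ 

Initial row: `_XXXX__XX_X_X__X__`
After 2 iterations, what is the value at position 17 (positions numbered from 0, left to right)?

_

iteration 1: _X__X__XXX_X______
iteration 2: _______X_XX_______
position 17 holds _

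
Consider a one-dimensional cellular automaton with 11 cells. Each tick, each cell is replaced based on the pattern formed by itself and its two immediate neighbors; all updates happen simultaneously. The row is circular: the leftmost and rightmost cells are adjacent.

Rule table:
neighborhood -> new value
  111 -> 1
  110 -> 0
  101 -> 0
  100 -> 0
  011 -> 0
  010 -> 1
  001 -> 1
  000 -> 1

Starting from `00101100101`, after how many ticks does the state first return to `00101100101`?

tick 1: 01100001101
tick 2: 00001110001
tick 3: 01110100111
tick 4: 00100101010
tick 5: 11101101010
tick 6: 01000001010
tick 7: 11011111010
tick 8: 00001110010
tick 9: 11110100110
tick 10: 01100101000
tick 11: 10001101011
tick 12: 00110001001
tick 13: 01000111011
tick 14: 01011010000
tick 15: 11000010111
tick 16: 10011110011
tick 17: 00101100101

17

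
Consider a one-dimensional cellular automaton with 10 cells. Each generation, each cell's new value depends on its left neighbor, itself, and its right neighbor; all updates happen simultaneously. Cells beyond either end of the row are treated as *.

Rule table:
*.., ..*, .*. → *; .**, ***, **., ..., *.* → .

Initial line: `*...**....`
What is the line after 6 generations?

.*.*..*..*
.*.******.
.*........
.**......*
...*....*.
*.***..**.

*.***..**.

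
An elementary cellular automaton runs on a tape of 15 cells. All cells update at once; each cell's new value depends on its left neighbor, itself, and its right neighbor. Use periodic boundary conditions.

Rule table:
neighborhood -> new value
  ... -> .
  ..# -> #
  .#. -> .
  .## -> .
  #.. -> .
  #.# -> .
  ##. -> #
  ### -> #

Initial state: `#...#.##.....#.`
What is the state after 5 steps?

...#...#....#..
..#...#....#...
.#...#....#....
#...#....#.....
...#....#.....#

...#....#.....#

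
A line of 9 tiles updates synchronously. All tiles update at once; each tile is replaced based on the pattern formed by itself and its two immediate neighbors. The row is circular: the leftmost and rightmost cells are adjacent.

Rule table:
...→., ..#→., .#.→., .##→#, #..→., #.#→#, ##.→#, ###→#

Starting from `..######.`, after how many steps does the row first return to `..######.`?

1

step 1: ..######.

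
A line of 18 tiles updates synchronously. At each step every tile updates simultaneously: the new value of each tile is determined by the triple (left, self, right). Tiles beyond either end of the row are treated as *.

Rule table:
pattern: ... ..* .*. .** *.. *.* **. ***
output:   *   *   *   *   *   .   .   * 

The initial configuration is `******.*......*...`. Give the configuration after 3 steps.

***..*************

*****..***********
****.*************
***..*************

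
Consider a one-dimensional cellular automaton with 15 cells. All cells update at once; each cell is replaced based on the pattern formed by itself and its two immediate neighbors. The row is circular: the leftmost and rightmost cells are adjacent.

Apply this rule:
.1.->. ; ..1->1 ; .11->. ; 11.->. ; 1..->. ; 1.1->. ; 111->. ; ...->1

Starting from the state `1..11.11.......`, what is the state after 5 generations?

11..1......1111

..1......111111
.1..11111......
1..1......11111
..1..11111.....
11..1......1111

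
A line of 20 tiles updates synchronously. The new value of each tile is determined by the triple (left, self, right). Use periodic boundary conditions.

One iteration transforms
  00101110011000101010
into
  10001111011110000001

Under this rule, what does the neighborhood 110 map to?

1

At position 6 the neighborhood is 110; the next row has 1 there.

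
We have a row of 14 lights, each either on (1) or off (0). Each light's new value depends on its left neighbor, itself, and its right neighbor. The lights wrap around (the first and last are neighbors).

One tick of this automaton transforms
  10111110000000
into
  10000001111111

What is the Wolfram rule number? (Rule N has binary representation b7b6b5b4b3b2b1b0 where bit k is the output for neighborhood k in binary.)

23

position 3: 111 → 0  (bit 7 = 0)
position 6: 110 → 0  (bit 6 = 0)
position 1: 101 → 0  (bit 5 = 0)
position 7: 100 → 1  (bit 4 = 1)
position 2: 011 → 0  (bit 3 = 0)
position 0: 010 → 1  (bit 2 = 1)
position 13: 001 → 1  (bit 1 = 1)
position 8: 000 → 1  (bit 0 = 1)
bits b7..b0 = 00010111 = 23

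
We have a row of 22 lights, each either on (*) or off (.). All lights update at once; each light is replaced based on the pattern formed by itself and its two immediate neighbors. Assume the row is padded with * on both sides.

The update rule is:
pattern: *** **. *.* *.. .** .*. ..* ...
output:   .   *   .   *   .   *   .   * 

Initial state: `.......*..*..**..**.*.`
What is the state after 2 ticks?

******.**.**..**..*.*.
.....*..*..**..**.*.*.

.....*..*..**..**.*.*.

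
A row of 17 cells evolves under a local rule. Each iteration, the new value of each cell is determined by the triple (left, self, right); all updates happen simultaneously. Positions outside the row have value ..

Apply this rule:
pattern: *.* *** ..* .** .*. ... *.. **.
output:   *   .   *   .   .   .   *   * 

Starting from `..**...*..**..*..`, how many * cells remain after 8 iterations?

iteration 1: .*.**.*.**.***.*.
iteration 2: *.*.**.*.**..**.*
iteration 3: .*.*.**.*.***.**.
iteration 4: *.*.*.**.*..**.**
iteration 5: .*.*.*.**.**.**.*
iteration 6: *.*.*.*.**.**.**.
iteration 7: .*.*.*.*.**.**.**
iteration 8: *.*.*.*.*.**.**.*
count of *: 10

10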